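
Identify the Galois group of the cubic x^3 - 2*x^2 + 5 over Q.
Gal(K/Q) = S_3 (symmetric group of order 6)

Compute the discriminant of x^3 + (-2)*x^2 + (0)*x + (5): Δ = -515. Since Δ is not a rational square, the Galois group is not contained in A_3; it must be the full S_3 (irreducibility of the cubic rules out anything smaller).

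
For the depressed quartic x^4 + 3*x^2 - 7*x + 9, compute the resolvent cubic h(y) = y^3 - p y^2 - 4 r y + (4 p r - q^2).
h(y) = y^3 - 3*y^2 - 36*y + 59

Identify coefficients: p = 3, q = -7, r = 9.
Plug into h(y) = y^3 - p y^2 - 4 r y + (4 p r - q^2):
  h(y) = y^3 - (3) y^2 - 4*(9) y + (4*(3)*(9) - (-7)^2)
       = y^3 + (-3) y^2 + (-36) y + (59).
Simplifying: h(y) = y^3 - 3*y^2 - 36*y + 59.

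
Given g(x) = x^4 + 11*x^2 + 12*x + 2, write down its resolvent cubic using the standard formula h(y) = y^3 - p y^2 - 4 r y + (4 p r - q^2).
h(y) = y^3 - 11*y^2 - 8*y - 56

Identify coefficients: p = 11, q = 12, r = 2.
Plug into h(y) = y^3 - p y^2 - 4 r y + (4 p r - q^2):
  h(y) = y^3 - (11) y^2 - 4*(2) y + (4*(11)*(2) - (12)^2)
       = y^3 + (-11) y^2 + (-8) y + (-56).
Simplifying: h(y) = y^3 - 11*y^2 - 8*y - 56.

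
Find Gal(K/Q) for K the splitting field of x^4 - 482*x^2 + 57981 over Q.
Gal(K/Q) = V_4 (Klein four-group, Z/2Z × Z/2Z)

f factors as (x^2 - 231)(x^2 - 251), so the splitting field is K = Q(sqrt(231), sqrt(251)). The elements 231, 251, 57981 are all non-squares in Q, so sqrt(231) and sqrt(251) generate independent quadratic extensions. Thus [K:Q] = 4 and Gal(K/Q) is generated by the two order-2 automorphisms sqrt(231) ↦ -sqrt(231) and sqrt(251) ↦ -sqrt(251), giving V_4.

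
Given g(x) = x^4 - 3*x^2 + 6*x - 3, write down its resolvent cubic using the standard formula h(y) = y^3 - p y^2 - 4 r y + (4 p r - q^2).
h(y) = y^3 + 3*y^2 + 12*y

Identify coefficients: p = -3, q = 6, r = -3.
Plug into h(y) = y^3 - p y^2 - 4 r y + (4 p r - q^2):
  h(y) = y^3 - (-3) y^2 - 4*(-3) y + (4*(-3)*(-3) - (6)^2)
       = y^3 + (3) y^2 + (12) y + (0).
Simplifying: h(y) = y^3 + 3*y^2 + 12*y.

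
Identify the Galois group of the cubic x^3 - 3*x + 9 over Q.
Gal(K/Q) = S_3 (symmetric group of order 6)

Compute the discriminant of x^3 + (0)*x^2 + (-3)*x + (9): Δ = -2079. Since Δ is not a rational square, the Galois group is not contained in A_3; it must be the full S_3 (irreducibility of the cubic rules out anything smaller).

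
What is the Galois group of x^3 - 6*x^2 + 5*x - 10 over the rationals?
Gal(K/Q) = S_3 (symmetric group of order 6)

Compute the discriminant of x^3 + (-6)*x^2 + (5)*x + (-10): Δ = -5540. Since Δ is not a rational square, the Galois group is not contained in A_3; it must be the full S_3 (irreducibility of the cubic rules out anything smaller).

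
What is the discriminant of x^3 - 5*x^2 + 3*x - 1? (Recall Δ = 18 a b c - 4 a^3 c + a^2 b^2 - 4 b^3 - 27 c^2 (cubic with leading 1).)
Δ = -140

For x^3 + a x^2 + b x + c the discriminant is Δ = 18 a b c - 4 a^3 c + a^2 b^2 - 4 b^3 - 27 c^2.
Plug a = -5, b = 3, c = -1:
  18*(-5)*(3)*(-1) - 4*(-5)^3*(-1) + (-5)^2*(3)^2 - 4*(3)^3 - 27*(-1)^2
  = 270 + (-500) + 225 + (-108) + (-27)
  = -140.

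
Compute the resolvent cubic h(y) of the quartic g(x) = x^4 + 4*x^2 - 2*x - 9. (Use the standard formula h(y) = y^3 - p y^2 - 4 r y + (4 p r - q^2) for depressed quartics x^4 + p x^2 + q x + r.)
h(y) = y^3 - 4*y^2 + 36*y - 148

Identify coefficients: p = 4, q = -2, r = -9.
Plug into h(y) = y^3 - p y^2 - 4 r y + (4 p r - q^2):
  h(y) = y^3 - (4) y^2 - 4*(-9) y + (4*(4)*(-9) - (-2)^2)
       = y^3 + (-4) y^2 + (36) y + (-148).
Simplifying: h(y) = y^3 - 4*y^2 + 36*y - 148.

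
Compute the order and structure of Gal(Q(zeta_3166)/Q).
|Gal(Q(zeta_3166)/Q)| = phi(3166) = 1582; group ≅ (Z/3166Z)^* ≅ Z/1582Z

The n-th cyclotomic polynomial Φ_3166(x) is the minimal polynomial of zeta_3166 over Q and has degree phi(3166) = 1582. So Q(zeta_3166) is a degree-1582 Galois extension with Galois group (Z/3166Z)^*. By CRT, (Z/3166Z)^* ≅ (Z/2Z)^* × (Z/1583Z)^*. Each prime-power unit group is (Z/2Z)^* ≅ trivial group (order 1); (Z/1583Z)^* ≅ Z/1582Z. Hence Gal(Q(zeta_3166)/Q) ≅ Z/1582Z.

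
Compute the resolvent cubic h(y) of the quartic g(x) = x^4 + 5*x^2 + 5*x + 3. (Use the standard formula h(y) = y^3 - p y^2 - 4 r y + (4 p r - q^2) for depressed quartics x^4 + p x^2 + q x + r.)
h(y) = y^3 - 5*y^2 - 12*y + 35

Identify coefficients: p = 5, q = 5, r = 3.
Plug into h(y) = y^3 - p y^2 - 4 r y + (4 p r - q^2):
  h(y) = y^3 - (5) y^2 - 4*(3) y + (4*(5)*(3) - (5)^2)
       = y^3 + (-5) y^2 + (-12) y + (35).
Simplifying: h(y) = y^3 - 5*y^2 - 12*y + 35.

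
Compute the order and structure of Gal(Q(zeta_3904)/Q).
|Gal(Q(zeta_3904)/Q)| = phi(3904) = 1920; group ≅ (Z/3904Z)^* ≅ Z/2Z × Z/16Z × Z/60Z

The n-th cyclotomic polynomial Φ_3904(x) is the minimal polynomial of zeta_3904 over Q and has degree phi(3904) = 1920. So Q(zeta_3904) is a degree-1920 Galois extension with Galois group (Z/3904Z)^*. By CRT, (Z/3904Z)^* ≅ (Z/64Z)^* × (Z/61Z)^*. Each prime-power unit group is (Z/64Z)^* ≅ Z/2Z × Z/16Z; (Z/61Z)^* ≅ Z/60Z. Hence Gal(Q(zeta_3904)/Q) ≅ Z/2Z × Z/16Z × Z/60Z.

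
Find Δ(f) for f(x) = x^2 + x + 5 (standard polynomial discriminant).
Δ = -19

For a quadratic a x^2 + b x + c the discriminant is Δ = b^2 - 4ac = (1)^2 - 4*(1)*(5) = 1 - (20) = -19.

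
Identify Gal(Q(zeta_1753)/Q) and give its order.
|Gal(Q(zeta_1753)/Q)| = phi(1753) = 1752; group ≅ (Z/1753Z)^* ≅ Z/1752Z

The n-th cyclotomic polynomial Φ_1753(x) is the minimal polynomial of zeta_1753 over Q and has degree phi(1753) = 1752. So Q(zeta_1753) is a degree-1752 Galois extension with Galois group (Z/1753Z)^*. (Z/1753Z)^* is cyclic since 1753 is an odd prime power (or 4). Hence Gal(Q(zeta_1753)/Q) ≅ Z/1752Z.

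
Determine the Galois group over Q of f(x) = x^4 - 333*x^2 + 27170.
Gal(K/Q) = V_4 (Klein four-group, Z/2Z × Z/2Z)

f factors as (x^2 - 190)(x^2 - 143), so the splitting field is K = Q(sqrt(190), sqrt(143)). The elements 190, 143, 27170 are all non-squares in Q, so sqrt(190) and sqrt(143) generate independent quadratic extensions. Thus [K:Q] = 4 and Gal(K/Q) is generated by the two order-2 automorphisms sqrt(190) ↦ -sqrt(190) and sqrt(143) ↦ -sqrt(143), giving V_4.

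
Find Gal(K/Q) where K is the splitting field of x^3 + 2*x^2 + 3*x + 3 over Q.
Gal(K/Q) = S_3 (symmetric group of order 6)

Compute the discriminant of x^3 + (2)*x^2 + (3)*x + (3): Δ = -87. Since Δ is not a rational square, the Galois group is not contained in A_3; it must be the full S_3 (irreducibility of the cubic rules out anything smaller).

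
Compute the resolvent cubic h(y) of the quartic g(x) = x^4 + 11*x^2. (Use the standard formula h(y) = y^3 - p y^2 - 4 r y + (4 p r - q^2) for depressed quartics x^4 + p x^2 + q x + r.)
h(y) = y^3 - 11*y^2

Identify coefficients: p = 11, q = 0, r = 0.
Plug into h(y) = y^3 - p y^2 - 4 r y + (4 p r - q^2):
  h(y) = y^3 - (11) y^2 - 4*(0) y + (4*(11)*(0) - (0)^2)
       = y^3 + (-11) y^2 + (0) y + (0).
Simplifying: h(y) = y^3 - 11*y^2.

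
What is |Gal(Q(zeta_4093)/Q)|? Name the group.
|Gal(Q(zeta_4093)/Q)| = phi(4093) = 4092; group ≅ (Z/4093Z)^* ≅ Z/4092Z

The n-th cyclotomic polynomial Φ_4093(x) is the minimal polynomial of zeta_4093 over Q and has degree phi(4093) = 4092. So Q(zeta_4093) is a degree-4092 Galois extension with Galois group (Z/4093Z)^*. (Z/4093Z)^* is cyclic since 4093 is an odd prime power (or 4). Hence Gal(Q(zeta_4093)/Q) ≅ Z/4092Z.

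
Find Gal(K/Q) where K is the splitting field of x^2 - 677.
Gal(K/Q) = Z/2Z (cyclic of order 2)

x^2 - 677 is irreducible over Q since 677 is not a rational square. The splitting field Q(sqrt(677)) has degree 2 over Q, and its unique nontrivial automorphism is sqrt(677) ↦ -sqrt(677). Hence Gal(Q(sqrt(677))/Q) = Z/2Z.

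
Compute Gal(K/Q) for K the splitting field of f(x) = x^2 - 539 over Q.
Gal(K/Q) = Z/2Z (cyclic of order 2)

x^2 - 539 is irreducible over Q since 539 is not a rational square. The splitting field Q(sqrt(539)) has degree 2 over Q, and its unique nontrivial automorphism is sqrt(539) ↦ -sqrt(539). Hence Gal(Q(sqrt(539))/Q) = Z/2Z.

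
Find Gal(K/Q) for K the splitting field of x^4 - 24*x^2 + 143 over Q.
Gal(K/Q) = V_4 (Klein four-group, Z/2Z × Z/2Z)

f factors as (x^2 - 11)(x^2 - 13), so the splitting field is K = Q(sqrt(11), sqrt(13)). The elements 11, 13, 143 are all non-squares in Q, so sqrt(11) and sqrt(13) generate independent quadratic extensions. Thus [K:Q] = 4 and Gal(K/Q) is generated by the two order-2 automorphisms sqrt(11) ↦ -sqrt(11) and sqrt(13) ↦ -sqrt(13), giving V_4.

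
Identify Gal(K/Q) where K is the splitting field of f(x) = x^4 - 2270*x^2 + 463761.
Gal(K/Q) = Z/2Z (cyclic of order 2)

f factors as (x^2 - 2043)(x^2 - 227), so the splitting field is K = Q(sqrt(2043), sqrt(227)). The squarefree part of 2043 is 227 and the squarefree part of 227 is also 227, so sqrt(2043) and sqrt(227) are both rational multiples of sqrt(227). Hence Q(sqrt(2043)) = Q(sqrt(227)) = Q(sqrt(227)), and the splitting field collapses to a single degree-2 extension with Galois group Z/2Z.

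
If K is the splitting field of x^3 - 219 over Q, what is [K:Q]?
[K:Q] = 6

x^3 - 219 has one real root r = 219^(1/3) and two complex roots r*zeta_3, r*zeta_3^2 where zeta_3 = e^(2*pi*i/3). The splitting field is Q(r, zeta_3). [Q(r):Q] = 3 and [Q(zeta_3):Q] = 2 with gcd = 1, so [Q(r, zeta_3):Q] = 3 * 2 = 6.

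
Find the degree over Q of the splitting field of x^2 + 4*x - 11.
[K:Q] = 2

The discriminant of x^2 + (4)*x + (-11) is b^2 - 4c = 16 - (-44) = 60. Since 60 is not a perfect square in Q, the polynomial is irreducible over Q. Its two roots generate a degree-2 extension, so [K:Q] = 2.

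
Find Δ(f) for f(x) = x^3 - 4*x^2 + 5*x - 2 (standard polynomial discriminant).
Δ = 0

For x^3 + a x^2 + b x + c the discriminant is Δ = 18 a b c - 4 a^3 c + a^2 b^2 - 4 b^3 - 27 c^2.
Plug a = -4, b = 5, c = -2:
  18*(-4)*(5)*(-2) - 4*(-4)^3*(-2) + (-4)^2*(5)^2 - 4*(5)^3 - 27*(-2)^2
  = 720 + (-512) + 400 + (-500) + (-108)
  = 0.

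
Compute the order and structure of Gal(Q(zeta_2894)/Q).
|Gal(Q(zeta_2894)/Q)| = phi(2894) = 1446; group ≅ (Z/2894Z)^* ≅ Z/1446Z

The n-th cyclotomic polynomial Φ_2894(x) is the minimal polynomial of zeta_2894 over Q and has degree phi(2894) = 1446. So Q(zeta_2894) is a degree-1446 Galois extension with Galois group (Z/2894Z)^*. By CRT, (Z/2894Z)^* ≅ (Z/2Z)^* × (Z/1447Z)^*. Each prime-power unit group is (Z/2Z)^* ≅ trivial group (order 1); (Z/1447Z)^* ≅ Z/1446Z. Hence Gal(Q(zeta_2894)/Q) ≅ Z/1446Z.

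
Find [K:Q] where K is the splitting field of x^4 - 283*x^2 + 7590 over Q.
[K:Q] = 4

f factors as (x^2 - 30)(x^2 - 253); the splitting field is K = Q(sqrt(30), sqrt(253)). Since 30, 253, and 7590 are all non-squares in Q, the three subfields Q(sqrt(30)), Q(sqrt(253)), Q(sqrt(7590)) are distinct degree-2 extensions, so [K:Q] = 4 (Klein four Galois group).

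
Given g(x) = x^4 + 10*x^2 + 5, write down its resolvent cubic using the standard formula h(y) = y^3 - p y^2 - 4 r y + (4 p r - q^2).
h(y) = y^3 - 10*y^2 - 20*y + 200

Identify coefficients: p = 10, q = 0, r = 5.
Plug into h(y) = y^3 - p y^2 - 4 r y + (4 p r - q^2):
  h(y) = y^3 - (10) y^2 - 4*(5) y + (4*(10)*(5) - (0)^2)
       = y^3 + (-10) y^2 + (-20) y + (200).
Simplifying: h(y) = y^3 - 10*y^2 - 20*y + 200.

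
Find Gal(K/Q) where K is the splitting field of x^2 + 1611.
Gal(K/Q) = Z/2Z (cyclic of order 2)

x^2 + 1611 is irreducible over Q since -1611 is not a rational square. The splitting field Q(sqrt(-1611)) has degree 2 over Q, and its unique nontrivial automorphism is sqrt(-1611) ↦ -sqrt(-1611). Hence Gal(Q(sqrt(-1611))/Q) = Z/2Z.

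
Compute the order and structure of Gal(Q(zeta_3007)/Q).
|Gal(Q(zeta_3007)/Q)| = phi(3007) = 2880; group ≅ (Z/3007Z)^* ≅ Z/30Z × Z/96Z

The n-th cyclotomic polynomial Φ_3007(x) is the minimal polynomial of zeta_3007 over Q and has degree phi(3007) = 2880. So Q(zeta_3007) is a degree-2880 Galois extension with Galois group (Z/3007Z)^*. By CRT, (Z/3007Z)^* ≅ (Z/31Z)^* × (Z/97Z)^*. Each prime-power unit group is (Z/31Z)^* ≅ Z/30Z; (Z/97Z)^* ≅ Z/96Z. Hence Gal(Q(zeta_3007)/Q) ≅ Z/30Z × Z/96Z.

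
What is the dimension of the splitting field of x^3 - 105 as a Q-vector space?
[K:Q] = 6

x^3 - 105 has one real root r = 105^(1/3) and two complex roots r*zeta_3, r*zeta_3^2 where zeta_3 = e^(2*pi*i/3). The splitting field is Q(r, zeta_3). [Q(r):Q] = 3 and [Q(zeta_3):Q] = 2 with gcd = 1, so [Q(r, zeta_3):Q] = 3 * 2 = 6.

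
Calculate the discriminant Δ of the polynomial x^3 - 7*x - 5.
Δ = 697

For a depressed cubic x^3 + p x + q the discriminant is Δ = -4 p^3 - 27 q^2 = -4*(-7)^3 - 27*(-5)^2 = 1372 - 675 = 697.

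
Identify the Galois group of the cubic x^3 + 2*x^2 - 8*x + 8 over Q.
Gal(K/Q) = S_3 (symmetric group of order 6)

Compute the discriminant of x^3 + (2)*x^2 + (-8)*x + (8): Δ = -1984. Since Δ is not a rational square, the Galois group is not contained in A_3; it must be the full S_3 (irreducibility of the cubic rules out anything smaller).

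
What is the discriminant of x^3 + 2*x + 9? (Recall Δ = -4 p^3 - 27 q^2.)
Δ = -2219

For a depressed cubic x^3 + p x + q the discriminant is Δ = -4 p^3 - 27 q^2 = -4*(2)^3 - 27*(9)^2 = -32 - 2187 = -2219.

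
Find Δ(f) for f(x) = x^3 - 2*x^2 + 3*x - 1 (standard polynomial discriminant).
Δ = -23

For x^3 + a x^2 + b x + c the discriminant is Δ = 18 a b c - 4 a^3 c + a^2 b^2 - 4 b^3 - 27 c^2.
Plug a = -2, b = 3, c = -1:
  18*(-2)*(3)*(-1) - 4*(-2)^3*(-1) + (-2)^2*(3)^2 - 4*(3)^3 - 27*(-1)^2
  = 108 + (-32) + 36 + (-108) + (-27)
  = -23.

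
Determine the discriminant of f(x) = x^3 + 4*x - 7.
Δ = -1579

For a depressed cubic x^3 + p x + q the discriminant is Δ = -4 p^3 - 27 q^2 = -4*(4)^3 - 27*(-7)^2 = -256 - 1323 = -1579.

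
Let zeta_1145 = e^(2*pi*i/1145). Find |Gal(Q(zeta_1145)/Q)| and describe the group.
|Gal(Q(zeta_1145)/Q)| = phi(1145) = 912; group ≅ (Z/1145Z)^* ≅ Z/4Z × Z/228Z

The n-th cyclotomic polynomial Φ_1145(x) is the minimal polynomial of zeta_1145 over Q and has degree phi(1145) = 912. So Q(zeta_1145) is a degree-912 Galois extension with Galois group (Z/1145Z)^*. By CRT, (Z/1145Z)^* ≅ (Z/5Z)^* × (Z/229Z)^*. Each prime-power unit group is (Z/5Z)^* ≅ Z/4Z; (Z/229Z)^* ≅ Z/228Z. Hence Gal(Q(zeta_1145)/Q) ≅ Z/4Z × Z/228Z.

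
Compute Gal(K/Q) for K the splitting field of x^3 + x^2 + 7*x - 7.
Gal(K/Q) = S_3 (symmetric group of order 6)

Compute the discriminant of x^3 + (1)*x^2 + (7)*x + (-7): Δ = -3500. Since Δ is not a rational square, the Galois group is not contained in A_3; it must be the full S_3 (irreducibility of the cubic rules out anything smaller).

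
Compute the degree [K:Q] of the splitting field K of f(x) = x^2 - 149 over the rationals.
[K:Q] = 2

The polynomial x^2 - 149 is irreducible over Q since 149 is not a perfect square. Its splitting field is Q(sqrt(149)), which has degree 2 over Q.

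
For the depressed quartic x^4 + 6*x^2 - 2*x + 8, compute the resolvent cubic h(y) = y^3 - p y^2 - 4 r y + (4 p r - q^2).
h(y) = y^3 - 6*y^2 - 32*y + 188

Identify coefficients: p = 6, q = -2, r = 8.
Plug into h(y) = y^3 - p y^2 - 4 r y + (4 p r - q^2):
  h(y) = y^3 - (6) y^2 - 4*(8) y + (4*(6)*(8) - (-2)^2)
       = y^3 + (-6) y^2 + (-32) y + (188).
Simplifying: h(y) = y^3 - 6*y^2 - 32*y + 188.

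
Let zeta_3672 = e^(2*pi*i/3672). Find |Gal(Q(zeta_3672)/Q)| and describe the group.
|Gal(Q(zeta_3672)/Q)| = phi(3672) = 1152; group ≅ (Z/3672Z)^* ≅ Z/2Z × Z/2Z × Z/16Z × Z/18Z

The n-th cyclotomic polynomial Φ_3672(x) is the minimal polynomial of zeta_3672 over Q and has degree phi(3672) = 1152. So Q(zeta_3672) is a degree-1152 Galois extension with Galois group (Z/3672Z)^*. By CRT, (Z/3672Z)^* ≅ (Z/8Z)^* × (Z/27Z)^* × (Z/17Z)^*. Each prime-power unit group is (Z/8Z)^* ≅ Z/2Z × Z/2Z; (Z/27Z)^* ≅ Z/18Z; (Z/17Z)^* ≅ Z/16Z. Hence Gal(Q(zeta_3672)/Q) ≅ Z/2Z × Z/2Z × Z/16Z × Z/18Z.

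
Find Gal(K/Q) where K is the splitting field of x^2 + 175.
Gal(K/Q) = Z/2Z (cyclic of order 2)

x^2 + 175 is irreducible over Q since -175 is not a rational square. The splitting field Q(sqrt(-175)) has degree 2 over Q, and its unique nontrivial automorphism is sqrt(-175) ↦ -sqrt(-175). Hence Gal(Q(sqrt(-175))/Q) = Z/2Z.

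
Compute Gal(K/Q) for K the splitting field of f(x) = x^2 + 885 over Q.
Gal(K/Q) = Z/2Z (cyclic of order 2)

x^2 + 885 is irreducible over Q since -885 is not a rational square. The splitting field Q(sqrt(-885)) has degree 2 over Q, and its unique nontrivial automorphism is sqrt(-885) ↦ -sqrt(-885). Hence Gal(Q(sqrt(-885))/Q) = Z/2Z.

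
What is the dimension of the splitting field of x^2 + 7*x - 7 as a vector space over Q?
[K:Q] = 2

The discriminant of x^2 + (7)*x + (-7) is b^2 - 4c = 49 - (-28) = 77. Since 77 is not a perfect square in Q, the polynomial is irreducible over Q. Its two roots generate a degree-2 extension, so [K:Q] = 2.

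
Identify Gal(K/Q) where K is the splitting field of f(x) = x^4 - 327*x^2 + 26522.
Gal(K/Q) = V_4 (Klein four-group, Z/2Z × Z/2Z)

f factors as (x^2 - 149)(x^2 - 178), so the splitting field is K = Q(sqrt(149), sqrt(178)). The elements 149, 178, 26522 are all non-squares in Q, so sqrt(149) and sqrt(178) generate independent quadratic extensions. Thus [K:Q] = 4 and Gal(K/Q) is generated by the two order-2 automorphisms sqrt(149) ↦ -sqrt(149) and sqrt(178) ↦ -sqrt(178), giving V_4.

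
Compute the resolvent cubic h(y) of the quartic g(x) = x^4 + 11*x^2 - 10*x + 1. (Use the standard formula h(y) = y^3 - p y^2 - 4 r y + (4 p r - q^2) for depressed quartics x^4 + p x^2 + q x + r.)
h(y) = y^3 - 11*y^2 - 4*y - 56

Identify coefficients: p = 11, q = -10, r = 1.
Plug into h(y) = y^3 - p y^2 - 4 r y + (4 p r - q^2):
  h(y) = y^3 - (11) y^2 - 4*(1) y + (4*(11)*(1) - (-10)^2)
       = y^3 + (-11) y^2 + (-4) y + (-56).
Simplifying: h(y) = y^3 - 11*y^2 - 4*y - 56.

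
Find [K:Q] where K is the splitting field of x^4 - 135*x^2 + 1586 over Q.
[K:Q] = 4

f factors as (x^2 - 13)(x^2 - 122); the splitting field is K = Q(sqrt(13), sqrt(122)). Since 13, 122, and 1586 are all non-squares in Q, the three subfields Q(sqrt(13)), Q(sqrt(122)), Q(sqrt(1586)) are distinct degree-2 extensions, so [K:Q] = 4 (Klein four Galois group).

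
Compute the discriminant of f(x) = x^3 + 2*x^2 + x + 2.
Δ = -100

For x^3 + a x^2 + b x + c the discriminant is Δ = 18 a b c - 4 a^3 c + a^2 b^2 - 4 b^3 - 27 c^2.
Plug a = 2, b = 1, c = 2:
  18*(2)*(1)*(2) - 4*(2)^3*(2) + (2)^2*(1)^2 - 4*(1)^3 - 27*(2)^2
  = 72 + (-64) + 4 + (-4) + (-108)
  = -100.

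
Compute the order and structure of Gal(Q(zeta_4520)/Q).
|Gal(Q(zeta_4520)/Q)| = phi(4520) = 1792; group ≅ (Z/4520Z)^* ≅ Z/2Z × Z/2Z × Z/4Z × Z/112Z

The n-th cyclotomic polynomial Φ_4520(x) is the minimal polynomial of zeta_4520 over Q and has degree phi(4520) = 1792. So Q(zeta_4520) is a degree-1792 Galois extension with Galois group (Z/4520Z)^*. By CRT, (Z/4520Z)^* ≅ (Z/8Z)^* × (Z/5Z)^* × (Z/113Z)^*. Each prime-power unit group is (Z/8Z)^* ≅ Z/2Z × Z/2Z; (Z/5Z)^* ≅ Z/4Z; (Z/113Z)^* ≅ Z/112Z. Hence Gal(Q(zeta_4520)/Q) ≅ Z/2Z × Z/2Z × Z/4Z × Z/112Z.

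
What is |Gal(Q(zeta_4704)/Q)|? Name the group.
|Gal(Q(zeta_4704)/Q)| = phi(4704) = 1344; group ≅ (Z/4704Z)^* ≅ Z/2Z × Z/2Z × Z/8Z × Z/42Z

The n-th cyclotomic polynomial Φ_4704(x) is the minimal polynomial of zeta_4704 over Q and has degree phi(4704) = 1344. So Q(zeta_4704) is a degree-1344 Galois extension with Galois group (Z/4704Z)^*. By CRT, (Z/4704Z)^* ≅ (Z/32Z)^* × (Z/3Z)^* × (Z/49Z)^*. Each prime-power unit group is (Z/32Z)^* ≅ Z/2Z × Z/8Z; (Z/3Z)^* ≅ Z/2Z; (Z/49Z)^* ≅ Z/42Z. Hence Gal(Q(zeta_4704)/Q) ≅ Z/2Z × Z/2Z × Z/8Z × Z/42Z.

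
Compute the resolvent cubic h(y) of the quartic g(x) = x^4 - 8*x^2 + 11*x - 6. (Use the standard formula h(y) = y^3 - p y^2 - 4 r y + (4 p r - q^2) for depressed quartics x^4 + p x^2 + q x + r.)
h(y) = y^3 + 8*y^2 + 24*y + 71

Identify coefficients: p = -8, q = 11, r = -6.
Plug into h(y) = y^3 - p y^2 - 4 r y + (4 p r - q^2):
  h(y) = y^3 - (-8) y^2 - 4*(-6) y + (4*(-8)*(-6) - (11)^2)
       = y^3 + (8) y^2 + (24) y + (71).
Simplifying: h(y) = y^3 + 8*y^2 + 24*y + 71.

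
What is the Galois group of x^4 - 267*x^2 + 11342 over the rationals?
Gal(K/Q) = V_4 (Klein four-group, Z/2Z × Z/2Z)

f factors as (x^2 - 214)(x^2 - 53), so the splitting field is K = Q(sqrt(214), sqrt(53)). The elements 214, 53, 11342 are all non-squares in Q, so sqrt(214) and sqrt(53) generate independent quadratic extensions. Thus [K:Q] = 4 and Gal(K/Q) is generated by the two order-2 automorphisms sqrt(214) ↦ -sqrt(214) and sqrt(53) ↦ -sqrt(53), giving V_4.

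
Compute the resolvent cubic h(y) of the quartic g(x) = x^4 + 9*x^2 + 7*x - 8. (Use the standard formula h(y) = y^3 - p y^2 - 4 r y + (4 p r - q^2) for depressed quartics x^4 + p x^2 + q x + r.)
h(y) = y^3 - 9*y^2 + 32*y - 337

Identify coefficients: p = 9, q = 7, r = -8.
Plug into h(y) = y^3 - p y^2 - 4 r y + (4 p r - q^2):
  h(y) = y^3 - (9) y^2 - 4*(-8) y + (4*(9)*(-8) - (7)^2)
       = y^3 + (-9) y^2 + (32) y + (-337).
Simplifying: h(y) = y^3 - 9*y^2 + 32*y - 337.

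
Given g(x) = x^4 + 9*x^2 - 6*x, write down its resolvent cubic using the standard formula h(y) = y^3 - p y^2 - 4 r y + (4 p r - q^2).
h(y) = y^3 - 9*y^2 - 36

Identify coefficients: p = 9, q = -6, r = 0.
Plug into h(y) = y^3 - p y^2 - 4 r y + (4 p r - q^2):
  h(y) = y^3 - (9) y^2 - 4*(0) y + (4*(9)*(0) - (-6)^2)
       = y^3 + (-9) y^2 + (0) y + (-36).
Simplifying: h(y) = y^3 - 9*y^2 - 36.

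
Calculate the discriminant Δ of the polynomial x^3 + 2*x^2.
Δ = 0

For x^3 + a x^2 + b x + c the discriminant is Δ = 18 a b c - 4 a^3 c + a^2 b^2 - 4 b^3 - 27 c^2.
Plug a = 2, b = 0, c = 0:
  18*(2)*(0)*(0) - 4*(2)^3*(0) + (2)^2*(0)^2 - 4*(0)^3 - 27*(0)^2
  = 0 + (0) + 0 + (0) + (0)
  = 0.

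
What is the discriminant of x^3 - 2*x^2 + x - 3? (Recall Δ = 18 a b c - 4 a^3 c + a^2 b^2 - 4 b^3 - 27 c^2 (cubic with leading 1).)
Δ = -231

For x^3 + a x^2 + b x + c the discriminant is Δ = 18 a b c - 4 a^3 c + a^2 b^2 - 4 b^3 - 27 c^2.
Plug a = -2, b = 1, c = -3:
  18*(-2)*(1)*(-3) - 4*(-2)^3*(-3) + (-2)^2*(1)^2 - 4*(1)^3 - 27*(-3)^2
  = 108 + (-96) + 4 + (-4) + (-243)
  = -231.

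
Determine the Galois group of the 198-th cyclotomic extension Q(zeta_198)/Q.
|Gal(Q(zeta_198)/Q)| = phi(198) = 60; group ≅ (Z/198Z)^* ≅ Z/6Z × Z/10Z

The n-th cyclotomic polynomial Φ_198(x) is the minimal polynomial of zeta_198 over Q and has degree phi(198) = 60. So Q(zeta_198) is a degree-60 Galois extension with Galois group (Z/198Z)^*. By CRT, (Z/198Z)^* ≅ (Z/2Z)^* × (Z/9Z)^* × (Z/11Z)^*. Each prime-power unit group is (Z/2Z)^* ≅ trivial group (order 1); (Z/9Z)^* ≅ Z/6Z; (Z/11Z)^* ≅ Z/10Z. Hence Gal(Q(zeta_198)/Q) ≅ Z/6Z × Z/10Z.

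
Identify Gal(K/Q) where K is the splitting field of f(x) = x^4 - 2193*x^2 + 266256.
Gal(K/Q) = Z/2Z (cyclic of order 2)

f factors as (x^2 - 129)(x^2 - 2064), so the splitting field is K = Q(sqrt(129), sqrt(2064)). The squarefree part of 129 is 129 and the squarefree part of 2064 is also 129, so sqrt(129) and sqrt(2064) are both rational multiples of sqrt(129). Hence Q(sqrt(129)) = Q(sqrt(2064)) = Q(sqrt(129)), and the splitting field collapses to a single degree-2 extension with Galois group Z/2Z.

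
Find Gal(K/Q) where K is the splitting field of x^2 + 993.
Gal(K/Q) = Z/2Z (cyclic of order 2)

x^2 + 993 is irreducible over Q since -993 is not a rational square. The splitting field Q(sqrt(-993)) has degree 2 over Q, and its unique nontrivial automorphism is sqrt(-993) ↦ -sqrt(-993). Hence Gal(Q(sqrt(-993))/Q) = Z/2Z.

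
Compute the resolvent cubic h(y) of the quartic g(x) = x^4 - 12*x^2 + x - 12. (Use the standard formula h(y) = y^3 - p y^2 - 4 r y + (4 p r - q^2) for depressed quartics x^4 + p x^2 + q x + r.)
h(y) = y^3 + 12*y^2 + 48*y + 575

Identify coefficients: p = -12, q = 1, r = -12.
Plug into h(y) = y^3 - p y^2 - 4 r y + (4 p r - q^2):
  h(y) = y^3 - (-12) y^2 - 4*(-12) y + (4*(-12)*(-12) - (1)^2)
       = y^3 + (12) y^2 + (48) y + (575).
Simplifying: h(y) = y^3 + 12*y^2 + 48*y + 575.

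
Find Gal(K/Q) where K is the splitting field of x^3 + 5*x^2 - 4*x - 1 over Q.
Gal(K/Q) = S_3 (symmetric group of order 6)

Compute the discriminant of x^3 + (5)*x^2 + (-4)*x + (-1): Δ = 1489. Since Δ is not a rational square, the Galois group is not contained in A_3; it must be the full S_3 (irreducibility of the cubic rules out anything smaller).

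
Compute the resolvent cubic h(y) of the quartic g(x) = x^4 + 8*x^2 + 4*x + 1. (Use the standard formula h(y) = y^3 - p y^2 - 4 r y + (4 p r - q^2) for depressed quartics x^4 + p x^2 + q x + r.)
h(y) = y^3 - 8*y^2 - 4*y + 16

Identify coefficients: p = 8, q = 4, r = 1.
Plug into h(y) = y^3 - p y^2 - 4 r y + (4 p r - q^2):
  h(y) = y^3 - (8) y^2 - 4*(1) y + (4*(8)*(1) - (4)^2)
       = y^3 + (-8) y^2 + (-4) y + (16).
Simplifying: h(y) = y^3 - 8*y^2 - 4*y + 16.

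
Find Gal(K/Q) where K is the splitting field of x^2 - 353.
Gal(K/Q) = Z/2Z (cyclic of order 2)

x^2 - 353 is irreducible over Q since 353 is not a rational square. The splitting field Q(sqrt(353)) has degree 2 over Q, and its unique nontrivial automorphism is sqrt(353) ↦ -sqrt(353). Hence Gal(Q(sqrt(353))/Q) = Z/2Z.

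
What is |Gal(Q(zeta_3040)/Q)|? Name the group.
|Gal(Q(zeta_3040)/Q)| = phi(3040) = 1152; group ≅ (Z/3040Z)^* ≅ Z/2Z × Z/4Z × Z/8Z × Z/18Z

The n-th cyclotomic polynomial Φ_3040(x) is the minimal polynomial of zeta_3040 over Q and has degree phi(3040) = 1152. So Q(zeta_3040) is a degree-1152 Galois extension with Galois group (Z/3040Z)^*. By CRT, (Z/3040Z)^* ≅ (Z/32Z)^* × (Z/5Z)^* × (Z/19Z)^*. Each prime-power unit group is (Z/32Z)^* ≅ Z/2Z × Z/8Z; (Z/5Z)^* ≅ Z/4Z; (Z/19Z)^* ≅ Z/18Z. Hence Gal(Q(zeta_3040)/Q) ≅ Z/2Z × Z/4Z × Z/8Z × Z/18Z.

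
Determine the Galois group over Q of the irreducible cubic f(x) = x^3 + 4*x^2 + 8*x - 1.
Gal(K/Q) = S_3 (symmetric group of order 6)

Compute the discriminant of x^3 + (4)*x^2 + (8)*x + (-1): Δ = -1371. Since Δ is not a rational square, the Galois group is not contained in A_3; it must be the full S_3 (irreducibility of the cubic rules out anything smaller).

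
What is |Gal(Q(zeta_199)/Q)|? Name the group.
|Gal(Q(zeta_199)/Q)| = phi(199) = 198; group ≅ (Z/199Z)^* ≅ Z/198Z

The n-th cyclotomic polynomial Φ_199(x) is the minimal polynomial of zeta_199 over Q and has degree phi(199) = 198. So Q(zeta_199) is a degree-198 Galois extension with Galois group (Z/199Z)^*. (Z/199Z)^* is cyclic since 199 is an odd prime power (or 4). Hence Gal(Q(zeta_199)/Q) ≅ Z/198Z.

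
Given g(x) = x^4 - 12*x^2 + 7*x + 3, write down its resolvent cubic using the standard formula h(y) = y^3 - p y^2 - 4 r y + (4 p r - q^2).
h(y) = y^3 + 12*y^2 - 12*y - 193

Identify coefficients: p = -12, q = 7, r = 3.
Plug into h(y) = y^3 - p y^2 - 4 r y + (4 p r - q^2):
  h(y) = y^3 - (-12) y^2 - 4*(3) y + (4*(-12)*(3) - (7)^2)
       = y^3 + (12) y^2 + (-12) y + (-193).
Simplifying: h(y) = y^3 + 12*y^2 - 12*y - 193.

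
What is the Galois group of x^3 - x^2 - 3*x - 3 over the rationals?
Gal(K/Q) = S_3 (symmetric group of order 6)

Compute the discriminant of x^3 + (-1)*x^2 + (-3)*x + (-3): Δ = -300. Since Δ is not a rational square, the Galois group is not contained in A_3; it must be the full S_3 (irreducibility of the cubic rules out anything smaller).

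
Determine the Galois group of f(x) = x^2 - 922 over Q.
Gal(K/Q) = Z/2Z (cyclic of order 2)

x^2 - 922 is irreducible over Q since 922 is not a rational square. The splitting field Q(sqrt(922)) has degree 2 over Q, and its unique nontrivial automorphism is sqrt(922) ↦ -sqrt(922). Hence Gal(Q(sqrt(922))/Q) = Z/2Z.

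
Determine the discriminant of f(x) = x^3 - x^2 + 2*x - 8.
Δ = -1500

For x^3 + a x^2 + b x + c the discriminant is Δ = 18 a b c - 4 a^3 c + a^2 b^2 - 4 b^3 - 27 c^2.
Plug a = -1, b = 2, c = -8:
  18*(-1)*(2)*(-8) - 4*(-1)^3*(-8) + (-1)^2*(2)^2 - 4*(2)^3 - 27*(-8)^2
  = 288 + (-32) + 4 + (-32) + (-1728)
  = -1500.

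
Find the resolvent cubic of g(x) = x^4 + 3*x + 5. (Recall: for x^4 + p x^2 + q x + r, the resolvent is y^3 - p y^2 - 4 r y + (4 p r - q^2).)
h(y) = y^3 - 20*y - 9

Identify coefficients: p = 0, q = 3, r = 5.
Plug into h(y) = y^3 - p y^2 - 4 r y + (4 p r - q^2):
  h(y) = y^3 - (0) y^2 - 4*(5) y + (4*(0)*(5) - (3)^2)
       = y^3 + (0) y^2 + (-20) y + (-9).
Simplifying: h(y) = y^3 - 20*y - 9.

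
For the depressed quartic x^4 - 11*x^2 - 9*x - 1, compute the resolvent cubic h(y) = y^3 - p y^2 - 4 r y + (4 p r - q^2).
h(y) = y^3 + 11*y^2 + 4*y - 37

Identify coefficients: p = -11, q = -9, r = -1.
Plug into h(y) = y^3 - p y^2 - 4 r y + (4 p r - q^2):
  h(y) = y^3 - (-11) y^2 - 4*(-1) y + (4*(-11)*(-1) - (-9)^2)
       = y^3 + (11) y^2 + (4) y + (-37).
Simplifying: h(y) = y^3 + 11*y^2 + 4*y - 37.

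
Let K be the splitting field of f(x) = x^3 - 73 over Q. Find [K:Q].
[K:Q] = 6

x^3 - 73 has one real root r = 73^(1/3) and two complex roots r*zeta_3, r*zeta_3^2 where zeta_3 = e^(2*pi*i/3). The splitting field is Q(r, zeta_3). [Q(r):Q] = 3 and [Q(zeta_3):Q] = 2 with gcd = 1, so [Q(r, zeta_3):Q] = 3 * 2 = 6.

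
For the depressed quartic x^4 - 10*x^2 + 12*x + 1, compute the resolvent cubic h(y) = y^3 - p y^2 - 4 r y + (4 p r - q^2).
h(y) = y^3 + 10*y^2 - 4*y - 184

Identify coefficients: p = -10, q = 12, r = 1.
Plug into h(y) = y^3 - p y^2 - 4 r y + (4 p r - q^2):
  h(y) = y^3 - (-10) y^2 - 4*(1) y + (4*(-10)*(1) - (12)^2)
       = y^3 + (10) y^2 + (-4) y + (-184).
Simplifying: h(y) = y^3 + 10*y^2 - 4*y - 184.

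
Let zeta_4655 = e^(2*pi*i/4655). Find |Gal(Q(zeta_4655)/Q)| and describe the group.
|Gal(Q(zeta_4655)/Q)| = phi(4655) = 3024; group ≅ (Z/4655Z)^* ≅ Z/4Z × Z/18Z × Z/42Z

The n-th cyclotomic polynomial Φ_4655(x) is the minimal polynomial of zeta_4655 over Q and has degree phi(4655) = 3024. So Q(zeta_4655) is a degree-3024 Galois extension with Galois group (Z/4655Z)^*. By CRT, (Z/4655Z)^* ≅ (Z/5Z)^* × (Z/49Z)^* × (Z/19Z)^*. Each prime-power unit group is (Z/5Z)^* ≅ Z/4Z; (Z/49Z)^* ≅ Z/42Z; (Z/19Z)^* ≅ Z/18Z. Hence Gal(Q(zeta_4655)/Q) ≅ Z/4Z × Z/18Z × Z/42Z.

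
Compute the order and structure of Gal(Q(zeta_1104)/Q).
|Gal(Q(zeta_1104)/Q)| = phi(1104) = 352; group ≅ (Z/1104Z)^* ≅ Z/2Z × Z/2Z × Z/4Z × Z/22Z

The n-th cyclotomic polynomial Φ_1104(x) is the minimal polynomial of zeta_1104 over Q and has degree phi(1104) = 352. So Q(zeta_1104) is a degree-352 Galois extension with Galois group (Z/1104Z)^*. By CRT, (Z/1104Z)^* ≅ (Z/16Z)^* × (Z/3Z)^* × (Z/23Z)^*. Each prime-power unit group is (Z/16Z)^* ≅ Z/2Z × Z/4Z; (Z/3Z)^* ≅ Z/2Z; (Z/23Z)^* ≅ Z/22Z. Hence Gal(Q(zeta_1104)/Q) ≅ Z/2Z × Z/2Z × Z/4Z × Z/22Z.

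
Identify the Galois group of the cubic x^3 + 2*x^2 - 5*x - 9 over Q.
Gal(K/Q) = S_3 (symmetric group of order 6)

Compute the discriminant of x^3 + (2)*x^2 + (-5)*x + (-9): Δ = 321. Since Δ is not a rational square, the Galois group is not contained in A_3; it must be the full S_3 (irreducibility of the cubic rules out anything smaller).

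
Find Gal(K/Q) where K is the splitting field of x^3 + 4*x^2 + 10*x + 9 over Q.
Gal(K/Q) = S_3 (symmetric group of order 6)

Compute the discriminant of x^3 + (4)*x^2 + (10)*x + (9): Δ = -411. Since Δ is not a rational square, the Galois group is not contained in A_3; it must be the full S_3 (irreducibility of the cubic rules out anything smaller).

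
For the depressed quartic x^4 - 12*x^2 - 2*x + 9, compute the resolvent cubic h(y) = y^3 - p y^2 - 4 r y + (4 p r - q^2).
h(y) = y^3 + 12*y^2 - 36*y - 436

Identify coefficients: p = -12, q = -2, r = 9.
Plug into h(y) = y^3 - p y^2 - 4 r y + (4 p r - q^2):
  h(y) = y^3 - (-12) y^2 - 4*(9) y + (4*(-12)*(9) - (-2)^2)
       = y^3 + (12) y^2 + (-36) y + (-436).
Simplifying: h(y) = y^3 + 12*y^2 - 36*y - 436.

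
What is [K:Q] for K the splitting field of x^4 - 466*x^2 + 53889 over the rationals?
[K:Q] = 4

f factors as (x^2 - 213)(x^2 - 253); the splitting field is K = Q(sqrt(213), sqrt(253)). Since 213, 253, and 53889 are all non-squares in Q, the three subfields Q(sqrt(213)), Q(sqrt(253)), Q(sqrt(53889)) are distinct degree-2 extensions, so [K:Q] = 4 (Klein four Galois group).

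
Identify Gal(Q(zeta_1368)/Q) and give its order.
|Gal(Q(zeta_1368)/Q)| = phi(1368) = 432; group ≅ (Z/1368Z)^* ≅ Z/2Z × Z/2Z × Z/6Z × Z/18Z

The n-th cyclotomic polynomial Φ_1368(x) is the minimal polynomial of zeta_1368 over Q and has degree phi(1368) = 432. So Q(zeta_1368) is a degree-432 Galois extension with Galois group (Z/1368Z)^*. By CRT, (Z/1368Z)^* ≅ (Z/8Z)^* × (Z/9Z)^* × (Z/19Z)^*. Each prime-power unit group is (Z/8Z)^* ≅ Z/2Z × Z/2Z; (Z/9Z)^* ≅ Z/6Z; (Z/19Z)^* ≅ Z/18Z. Hence Gal(Q(zeta_1368)/Q) ≅ Z/2Z × Z/2Z × Z/6Z × Z/18Z.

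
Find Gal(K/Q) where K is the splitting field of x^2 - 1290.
Gal(K/Q) = Z/2Z (cyclic of order 2)

x^2 - 1290 is irreducible over Q since 1290 is not a rational square. The splitting field Q(sqrt(1290)) has degree 2 over Q, and its unique nontrivial automorphism is sqrt(1290) ↦ -sqrt(1290). Hence Gal(Q(sqrt(1290))/Q) = Z/2Z.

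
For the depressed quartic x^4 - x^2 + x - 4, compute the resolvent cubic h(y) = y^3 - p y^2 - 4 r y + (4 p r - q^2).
h(y) = y^3 + y^2 + 16*y + 15

Identify coefficients: p = -1, q = 1, r = -4.
Plug into h(y) = y^3 - p y^2 - 4 r y + (4 p r - q^2):
  h(y) = y^3 - (-1) y^2 - 4*(-4) y + (4*(-1)*(-4) - (1)^2)
       = y^3 + (1) y^2 + (16) y + (15).
Simplifying: h(y) = y^3 + y^2 + 16*y + 15.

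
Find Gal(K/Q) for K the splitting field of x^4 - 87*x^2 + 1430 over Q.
Gal(K/Q) = V_4 (Klein four-group, Z/2Z × Z/2Z)

f factors as (x^2 - 65)(x^2 - 22), so the splitting field is K = Q(sqrt(65), sqrt(22)). The elements 65, 22, 1430 are all non-squares in Q, so sqrt(65) and sqrt(22) generate independent quadratic extensions. Thus [K:Q] = 4 and Gal(K/Q) is generated by the two order-2 automorphisms sqrt(65) ↦ -sqrt(65) and sqrt(22) ↦ -sqrt(22), giving V_4.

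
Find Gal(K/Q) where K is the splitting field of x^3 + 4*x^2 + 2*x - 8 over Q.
Gal(K/Q) = S_3 (symmetric group of order 6)

Compute the discriminant of x^3 + (4)*x^2 + (2)*x + (-8): Δ = -800. Since Δ is not a rational square, the Galois group is not contained in A_3; it must be the full S_3 (irreducibility of the cubic rules out anything smaller).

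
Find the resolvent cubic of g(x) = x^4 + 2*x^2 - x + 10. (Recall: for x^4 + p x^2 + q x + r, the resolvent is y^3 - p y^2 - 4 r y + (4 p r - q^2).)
h(y) = y^3 - 2*y^2 - 40*y + 79

Identify coefficients: p = 2, q = -1, r = 10.
Plug into h(y) = y^3 - p y^2 - 4 r y + (4 p r - q^2):
  h(y) = y^3 - (2) y^2 - 4*(10) y + (4*(2)*(10) - (-1)^2)
       = y^3 + (-2) y^2 + (-40) y + (79).
Simplifying: h(y) = y^3 - 2*y^2 - 40*y + 79.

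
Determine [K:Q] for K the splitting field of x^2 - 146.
[K:Q] = 2

The polynomial x^2 - 146 is irreducible over Q since 146 is not a perfect square. Its splitting field is Q(sqrt(146)), which has degree 2 over Q.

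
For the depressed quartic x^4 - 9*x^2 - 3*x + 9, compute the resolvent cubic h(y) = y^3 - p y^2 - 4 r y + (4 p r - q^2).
h(y) = y^3 + 9*y^2 - 36*y - 333

Identify coefficients: p = -9, q = -3, r = 9.
Plug into h(y) = y^3 - p y^2 - 4 r y + (4 p r - q^2):
  h(y) = y^3 - (-9) y^2 - 4*(9) y + (4*(-9)*(9) - (-3)^2)
       = y^3 + (9) y^2 + (-36) y + (-333).
Simplifying: h(y) = y^3 + 9*y^2 - 36*y - 333.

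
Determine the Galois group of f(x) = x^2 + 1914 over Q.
Gal(K/Q) = Z/2Z (cyclic of order 2)

x^2 + 1914 is irreducible over Q since -1914 is not a rational square. The splitting field Q(sqrt(-1914)) has degree 2 over Q, and its unique nontrivial automorphism is sqrt(-1914) ↦ -sqrt(-1914). Hence Gal(Q(sqrt(-1914))/Q) = Z/2Z.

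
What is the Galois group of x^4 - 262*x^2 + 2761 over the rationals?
Gal(K/Q) = V_4 (Klein four-group, Z/2Z × Z/2Z)

f factors as (x^2 - 251)(x^2 - 11), so the splitting field is K = Q(sqrt(251), sqrt(11)). The elements 251, 11, 2761 are all non-squares in Q, so sqrt(251) and sqrt(11) generate independent quadratic extensions. Thus [K:Q] = 4 and Gal(K/Q) is generated by the two order-2 automorphisms sqrt(251) ↦ -sqrt(251) and sqrt(11) ↦ -sqrt(11), giving V_4.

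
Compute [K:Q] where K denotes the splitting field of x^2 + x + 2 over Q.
[K:Q] = 2

The discriminant of x^2 + (1)*x + (2) is b^2 - 4c = 1 - (8) = -7. Since -7 is not a perfect square in Q, the polynomial is irreducible over Q. Its two roots generate a degree-2 extension, so [K:Q] = 2.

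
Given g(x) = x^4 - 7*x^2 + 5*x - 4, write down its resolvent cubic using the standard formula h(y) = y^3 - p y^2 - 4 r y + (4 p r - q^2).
h(y) = y^3 + 7*y^2 + 16*y + 87

Identify coefficients: p = -7, q = 5, r = -4.
Plug into h(y) = y^3 - p y^2 - 4 r y + (4 p r - q^2):
  h(y) = y^3 - (-7) y^2 - 4*(-4) y + (4*(-7)*(-4) - (5)^2)
       = y^3 + (7) y^2 + (16) y + (87).
Simplifying: h(y) = y^3 + 7*y^2 + 16*y + 87.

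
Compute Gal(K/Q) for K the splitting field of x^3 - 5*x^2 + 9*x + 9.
Gal(K/Q) = S_3 (symmetric group of order 6)

Compute the discriminant of x^3 + (-5)*x^2 + (9)*x + (9): Δ = -5868. Since Δ is not a rational square, the Galois group is not contained in A_3; it must be the full S_3 (irreducibility of the cubic rules out anything smaller).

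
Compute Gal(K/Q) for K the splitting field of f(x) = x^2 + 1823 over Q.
Gal(K/Q) = Z/2Z (cyclic of order 2)

x^2 + 1823 is irreducible over Q since -1823 is not a rational square. The splitting field Q(sqrt(-1823)) has degree 2 over Q, and its unique nontrivial automorphism is sqrt(-1823) ↦ -sqrt(-1823). Hence Gal(Q(sqrt(-1823))/Q) = Z/2Z.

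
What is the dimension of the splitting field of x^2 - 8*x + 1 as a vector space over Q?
[K:Q] = 2

The discriminant of x^2 + (-8)*x + (1) is b^2 - 4c = 64 - (4) = 60. Since 60 is not a perfect square in Q, the polynomial is irreducible over Q. Its two roots generate a degree-2 extension, so [K:Q] = 2.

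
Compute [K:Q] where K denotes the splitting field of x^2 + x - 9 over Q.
[K:Q] = 2

The discriminant of x^2 + (1)*x + (-9) is b^2 - 4c = 1 - (-36) = 37. Since 37 is not a perfect square in Q, the polynomial is irreducible over Q. Its two roots generate a degree-2 extension, so [K:Q] = 2.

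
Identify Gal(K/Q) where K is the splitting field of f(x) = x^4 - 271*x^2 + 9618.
Gal(K/Q) = V_4 (Klein four-group, Z/2Z × Z/2Z)

f factors as (x^2 - 229)(x^2 - 42), so the splitting field is K = Q(sqrt(229), sqrt(42)). The elements 229, 42, 9618 are all non-squares in Q, so sqrt(229) and sqrt(42) generate independent quadratic extensions. Thus [K:Q] = 4 and Gal(K/Q) is generated by the two order-2 automorphisms sqrt(229) ↦ -sqrt(229) and sqrt(42) ↦ -sqrt(42), giving V_4.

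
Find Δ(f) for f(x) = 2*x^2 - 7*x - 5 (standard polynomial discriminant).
Δ = 89

For a quadratic a x^2 + b x + c the discriminant is Δ = b^2 - 4ac = (-7)^2 - 4*(2)*(-5) = 49 - (-40) = 89.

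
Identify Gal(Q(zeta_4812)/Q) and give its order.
|Gal(Q(zeta_4812)/Q)| = phi(4812) = 1600; group ≅ (Z/4812Z)^* ≅ Z/2Z × Z/2Z × Z/400Z

The n-th cyclotomic polynomial Φ_4812(x) is the minimal polynomial of zeta_4812 over Q and has degree phi(4812) = 1600. So Q(zeta_4812) is a degree-1600 Galois extension with Galois group (Z/4812Z)^*. By CRT, (Z/4812Z)^* ≅ (Z/4Z)^* × (Z/3Z)^* × (Z/401Z)^*. Each prime-power unit group is (Z/4Z)^* ≅ Z/2Z; (Z/3Z)^* ≅ Z/2Z; (Z/401Z)^* ≅ Z/400Z. Hence Gal(Q(zeta_4812)/Q) ≅ Z/2Z × Z/2Z × Z/400Z.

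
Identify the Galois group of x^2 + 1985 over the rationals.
Gal(K/Q) = Z/2Z (cyclic of order 2)

x^2 + 1985 is irreducible over Q since -1985 is not a rational square. The splitting field Q(sqrt(-1985)) has degree 2 over Q, and its unique nontrivial automorphism is sqrt(-1985) ↦ -sqrt(-1985). Hence Gal(Q(sqrt(-1985))/Q) = Z/2Z.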